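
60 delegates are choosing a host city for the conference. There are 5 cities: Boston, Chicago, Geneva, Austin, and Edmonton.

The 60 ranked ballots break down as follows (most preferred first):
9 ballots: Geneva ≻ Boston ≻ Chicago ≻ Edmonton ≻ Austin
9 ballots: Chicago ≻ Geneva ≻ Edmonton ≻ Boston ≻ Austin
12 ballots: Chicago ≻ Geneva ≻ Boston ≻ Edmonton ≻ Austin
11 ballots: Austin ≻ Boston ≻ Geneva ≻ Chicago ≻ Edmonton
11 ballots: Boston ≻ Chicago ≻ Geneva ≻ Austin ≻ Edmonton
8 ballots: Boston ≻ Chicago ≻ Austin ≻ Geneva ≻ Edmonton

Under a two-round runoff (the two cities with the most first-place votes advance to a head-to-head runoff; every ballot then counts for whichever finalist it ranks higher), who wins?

Round 1 first-place votes: Boston 19, Chicago 21, Geneva 9, Austin 11, Edmonton 0. Chicago and Boston advance.
Runoff: Chicago is ranked above Boston on 21 ballots, Boston above Chicago on 39.

Boston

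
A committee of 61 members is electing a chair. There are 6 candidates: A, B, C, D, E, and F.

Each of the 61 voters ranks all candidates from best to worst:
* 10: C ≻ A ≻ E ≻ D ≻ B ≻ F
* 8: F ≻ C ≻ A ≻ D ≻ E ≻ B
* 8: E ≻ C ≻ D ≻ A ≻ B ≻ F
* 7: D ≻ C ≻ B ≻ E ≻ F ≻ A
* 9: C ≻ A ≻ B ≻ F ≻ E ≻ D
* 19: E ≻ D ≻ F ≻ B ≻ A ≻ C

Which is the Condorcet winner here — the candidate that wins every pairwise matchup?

C

C vs A: 42–19
C vs B: 42–19
C vs D: 35–26
C vs E: 34–27
C vs F: 34–27
C beats every other candidate.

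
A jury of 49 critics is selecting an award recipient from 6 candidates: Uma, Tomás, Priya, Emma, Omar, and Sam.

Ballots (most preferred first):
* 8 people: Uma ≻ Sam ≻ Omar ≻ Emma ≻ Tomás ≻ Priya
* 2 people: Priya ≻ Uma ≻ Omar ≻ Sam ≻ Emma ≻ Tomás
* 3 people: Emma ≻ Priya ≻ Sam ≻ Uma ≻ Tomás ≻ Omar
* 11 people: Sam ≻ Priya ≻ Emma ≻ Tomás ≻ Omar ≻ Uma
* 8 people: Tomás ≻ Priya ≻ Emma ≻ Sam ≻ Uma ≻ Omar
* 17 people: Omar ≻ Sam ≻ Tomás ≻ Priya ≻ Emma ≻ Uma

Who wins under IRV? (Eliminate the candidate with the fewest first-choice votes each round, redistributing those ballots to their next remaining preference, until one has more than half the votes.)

Sam

Round 1: Uma 8, Tomás 8, Priya 2, Emma 3, Omar 17, Sam 11. Priya eliminated.
Round 2: Uma 10, Tomás 8, Emma 3, Omar 17, Sam 11. Emma eliminated.
Round 3: Uma 10, Tomás 8, Omar 17, Sam 14. Tomás eliminated.
Round 4: Uma 10, Omar 17, Sam 22. Uma eliminated.
Round 5: Omar 19, Sam 30. Sam has a majority (≥25).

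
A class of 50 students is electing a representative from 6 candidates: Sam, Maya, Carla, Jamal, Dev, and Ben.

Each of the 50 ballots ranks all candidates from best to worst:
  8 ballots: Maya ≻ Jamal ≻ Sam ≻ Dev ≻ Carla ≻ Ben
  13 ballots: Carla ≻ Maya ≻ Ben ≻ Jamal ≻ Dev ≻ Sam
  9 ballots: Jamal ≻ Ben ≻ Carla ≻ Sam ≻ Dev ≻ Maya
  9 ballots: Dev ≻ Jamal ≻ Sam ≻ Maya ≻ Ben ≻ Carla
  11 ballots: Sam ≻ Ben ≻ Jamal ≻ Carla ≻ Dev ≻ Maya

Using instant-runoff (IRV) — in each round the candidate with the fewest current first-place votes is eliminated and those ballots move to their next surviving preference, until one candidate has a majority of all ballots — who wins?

Round 1: Sam 11, Maya 8, Carla 13, Jamal 9, Dev 9, Ben 0. Ben eliminated.
Round 2: Sam 11, Maya 8, Carla 13, Jamal 9, Dev 9. Maya eliminated.
Round 3: Sam 11, Carla 13, Jamal 17, Dev 9. Dev eliminated.
Round 4: Sam 11, Carla 13, Jamal 26. Jamal has a majority (≥26).

Jamal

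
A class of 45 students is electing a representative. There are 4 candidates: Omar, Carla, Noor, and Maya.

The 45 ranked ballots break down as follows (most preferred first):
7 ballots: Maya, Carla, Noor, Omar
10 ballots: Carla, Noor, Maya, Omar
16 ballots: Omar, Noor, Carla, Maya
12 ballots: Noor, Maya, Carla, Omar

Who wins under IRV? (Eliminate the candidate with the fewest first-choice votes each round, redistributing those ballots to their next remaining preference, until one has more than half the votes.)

Carla

Round 1: Omar 16, Carla 10, Noor 12, Maya 7. Maya eliminated.
Round 2: Omar 16, Carla 17, Noor 12. Noor eliminated.
Round 3: Omar 16, Carla 29. Carla has a majority (≥23).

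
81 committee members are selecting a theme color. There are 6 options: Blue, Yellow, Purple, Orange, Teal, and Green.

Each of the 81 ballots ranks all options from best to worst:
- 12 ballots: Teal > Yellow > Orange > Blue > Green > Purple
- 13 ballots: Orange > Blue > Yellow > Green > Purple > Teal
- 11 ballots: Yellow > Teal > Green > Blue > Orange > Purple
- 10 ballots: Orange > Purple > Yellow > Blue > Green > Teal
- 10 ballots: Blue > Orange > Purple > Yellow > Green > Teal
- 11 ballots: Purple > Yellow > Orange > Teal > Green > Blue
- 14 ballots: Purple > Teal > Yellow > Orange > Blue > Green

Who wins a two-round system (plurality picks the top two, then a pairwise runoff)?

Round 1 first-place votes: Blue 10, Yellow 11, Purple 25, Orange 23, Teal 12, Green 0. Purple and Orange advance.
Runoff: Purple is ranked above Orange on 25 ballots, Orange above Purple on 56.

Orange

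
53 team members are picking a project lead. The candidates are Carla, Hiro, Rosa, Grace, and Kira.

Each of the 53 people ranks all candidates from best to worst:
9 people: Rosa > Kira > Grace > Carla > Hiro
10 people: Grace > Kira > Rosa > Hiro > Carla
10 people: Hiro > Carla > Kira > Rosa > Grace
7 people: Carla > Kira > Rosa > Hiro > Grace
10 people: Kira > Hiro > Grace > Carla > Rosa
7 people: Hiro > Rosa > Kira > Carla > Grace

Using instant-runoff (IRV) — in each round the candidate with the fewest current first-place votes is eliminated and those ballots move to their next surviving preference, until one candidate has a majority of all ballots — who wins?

Round 1: Carla 7, Hiro 17, Rosa 9, Grace 10, Kira 10. Carla eliminated.
Round 2: Hiro 17, Rosa 9, Grace 10, Kira 17. Rosa eliminated.
Round 3: Hiro 17, Grace 10, Kira 26. Grace eliminated.
Round 4: Hiro 17, Kira 36. Kira has a majority (≥27).

Kira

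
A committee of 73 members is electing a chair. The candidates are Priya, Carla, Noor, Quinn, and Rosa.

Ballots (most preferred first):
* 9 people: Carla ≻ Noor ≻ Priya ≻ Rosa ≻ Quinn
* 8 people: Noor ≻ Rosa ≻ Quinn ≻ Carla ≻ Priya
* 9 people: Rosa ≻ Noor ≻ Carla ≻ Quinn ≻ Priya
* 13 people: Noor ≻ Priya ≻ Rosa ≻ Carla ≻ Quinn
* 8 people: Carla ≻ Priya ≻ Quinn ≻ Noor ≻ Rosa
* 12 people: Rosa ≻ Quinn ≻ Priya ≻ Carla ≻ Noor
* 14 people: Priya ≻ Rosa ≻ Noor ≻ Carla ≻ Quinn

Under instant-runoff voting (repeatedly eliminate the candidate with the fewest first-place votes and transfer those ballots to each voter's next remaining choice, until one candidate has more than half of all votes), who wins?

Round 1: Priya 14, Carla 17, Noor 21, Quinn 0, Rosa 21. Quinn eliminated.
Round 2: Priya 14, Carla 17, Noor 21, Rosa 21. Priya eliminated.
Round 3: Carla 17, Noor 21, Rosa 35. Carla eliminated.
Round 4: Noor 38, Rosa 35. Noor has a majority (≥37).

Noor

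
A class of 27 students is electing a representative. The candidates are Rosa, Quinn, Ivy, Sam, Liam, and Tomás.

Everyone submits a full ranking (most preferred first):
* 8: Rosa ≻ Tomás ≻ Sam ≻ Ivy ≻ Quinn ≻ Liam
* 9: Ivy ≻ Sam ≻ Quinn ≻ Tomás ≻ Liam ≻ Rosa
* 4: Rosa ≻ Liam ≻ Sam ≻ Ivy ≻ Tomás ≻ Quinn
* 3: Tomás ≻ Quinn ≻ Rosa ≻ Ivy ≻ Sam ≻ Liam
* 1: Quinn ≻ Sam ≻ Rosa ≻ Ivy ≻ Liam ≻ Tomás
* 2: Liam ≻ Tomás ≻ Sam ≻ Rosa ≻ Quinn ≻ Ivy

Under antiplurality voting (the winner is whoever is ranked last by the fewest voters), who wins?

Last-place votes: Rosa 9, Quinn 4, Ivy 2, Sam 0, Liam 11, Tomás 1.

Sam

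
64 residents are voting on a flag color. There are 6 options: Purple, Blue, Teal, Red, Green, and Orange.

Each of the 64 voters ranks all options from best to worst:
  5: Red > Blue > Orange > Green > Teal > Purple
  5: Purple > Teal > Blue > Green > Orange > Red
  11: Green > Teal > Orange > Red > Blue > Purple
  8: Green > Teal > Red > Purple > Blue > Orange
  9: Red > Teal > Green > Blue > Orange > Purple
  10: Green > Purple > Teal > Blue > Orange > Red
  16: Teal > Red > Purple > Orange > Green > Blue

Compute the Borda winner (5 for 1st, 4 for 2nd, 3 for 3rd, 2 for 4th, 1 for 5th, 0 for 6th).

Purple: 5×0 + 5×5 + 11×0 + 8×2 + 9×0 + 10×4 + 16×3 = 129
Blue: 5×4 + 5×3 + 11×1 + 8×1 + 9×2 + 10×2 + 16×0 = 92
Teal: 5×1 + 5×4 + 11×4 + 8×4 + 9×4 + 10×3 + 16×5 = 247
Red: 5×5 + 5×0 + 11×2 + 8×3 + 9×5 + 10×0 + 16×4 = 180
Green: 5×2 + 5×2 + 11×5 + 8×5 + 9×3 + 10×5 + 16×1 = 208
Orange: 5×3 + 5×1 + 11×3 + 8×0 + 9×1 + 10×1 + 16×2 = 104

Teal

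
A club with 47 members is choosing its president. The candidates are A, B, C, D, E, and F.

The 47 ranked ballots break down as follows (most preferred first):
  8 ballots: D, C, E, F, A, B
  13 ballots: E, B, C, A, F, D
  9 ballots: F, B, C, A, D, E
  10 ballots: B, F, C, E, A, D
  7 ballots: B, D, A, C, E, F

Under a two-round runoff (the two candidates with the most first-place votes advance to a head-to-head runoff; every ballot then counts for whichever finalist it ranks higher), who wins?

Round 1 first-place votes: A 0, B 17, C 0, D 8, E 13, F 9. B and E advance.
Runoff: B is ranked above E on 26 ballots, E above B on 21.

B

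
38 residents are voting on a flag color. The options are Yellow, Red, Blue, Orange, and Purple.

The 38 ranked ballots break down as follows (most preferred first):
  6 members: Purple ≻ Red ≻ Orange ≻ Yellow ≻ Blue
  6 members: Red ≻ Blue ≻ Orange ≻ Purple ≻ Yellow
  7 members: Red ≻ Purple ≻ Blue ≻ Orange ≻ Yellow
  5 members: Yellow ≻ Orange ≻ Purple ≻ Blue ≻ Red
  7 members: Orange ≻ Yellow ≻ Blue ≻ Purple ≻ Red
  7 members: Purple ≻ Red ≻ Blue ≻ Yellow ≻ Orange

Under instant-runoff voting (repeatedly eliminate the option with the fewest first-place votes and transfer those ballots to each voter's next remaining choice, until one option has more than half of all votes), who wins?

Purple

Round 1: Yellow 5, Red 13, Blue 0, Orange 7, Purple 13. Blue eliminated.
Round 2: Yellow 5, Red 13, Orange 7, Purple 13. Yellow eliminated.
Round 3: Red 13, Orange 12, Purple 13. Orange eliminated.
Round 4: Red 13, Purple 25. Purple has a majority (≥20).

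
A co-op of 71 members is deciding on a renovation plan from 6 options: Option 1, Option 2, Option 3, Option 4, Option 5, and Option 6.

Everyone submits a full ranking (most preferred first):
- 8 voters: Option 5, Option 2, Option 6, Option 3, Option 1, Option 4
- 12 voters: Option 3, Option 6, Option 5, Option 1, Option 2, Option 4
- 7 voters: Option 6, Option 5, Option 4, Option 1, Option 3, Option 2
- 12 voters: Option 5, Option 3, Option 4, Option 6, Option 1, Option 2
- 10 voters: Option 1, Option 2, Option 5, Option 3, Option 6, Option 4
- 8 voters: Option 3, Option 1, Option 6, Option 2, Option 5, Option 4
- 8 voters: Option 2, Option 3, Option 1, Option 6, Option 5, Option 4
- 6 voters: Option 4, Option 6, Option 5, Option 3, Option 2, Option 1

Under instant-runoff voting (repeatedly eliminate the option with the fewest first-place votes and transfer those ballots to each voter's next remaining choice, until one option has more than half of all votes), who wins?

Option 5

Round 1: Option 1 10, Option 2 8, Option 3 20, Option 4 6, Option 5 20, Option 6 7. Option 4 eliminated.
Round 2: Option 1 10, Option 2 8, Option 3 20, Option 5 20, Option 6 13. Option 2 eliminated.
Round 3: Option 1 10, Option 3 28, Option 5 20, Option 6 13. Option 1 eliminated.
Round 4: Option 3 28, Option 5 30, Option 6 13. Option 6 eliminated.
Round 5: Option 3 28, Option 5 43. Option 5 has a majority (≥36).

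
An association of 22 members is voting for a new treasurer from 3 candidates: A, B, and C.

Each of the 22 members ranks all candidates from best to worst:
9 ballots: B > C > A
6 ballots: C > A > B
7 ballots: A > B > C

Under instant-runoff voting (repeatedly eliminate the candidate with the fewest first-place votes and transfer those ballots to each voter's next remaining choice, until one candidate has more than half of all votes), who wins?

A

Round 1: A 7, B 9, C 6. C eliminated.
Round 2: A 13, B 9. A has a majority (≥12).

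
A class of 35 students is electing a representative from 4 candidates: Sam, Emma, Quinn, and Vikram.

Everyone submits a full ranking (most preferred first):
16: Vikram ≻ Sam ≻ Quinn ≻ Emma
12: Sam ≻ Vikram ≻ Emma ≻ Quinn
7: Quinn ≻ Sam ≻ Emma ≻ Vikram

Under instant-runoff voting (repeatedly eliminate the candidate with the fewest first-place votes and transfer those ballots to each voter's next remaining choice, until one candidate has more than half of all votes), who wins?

Round 1: Sam 12, Emma 0, Quinn 7, Vikram 16. Emma eliminated.
Round 2: Sam 12, Quinn 7, Vikram 16. Quinn eliminated.
Round 3: Sam 19, Vikram 16. Sam has a majority (≥18).

Sam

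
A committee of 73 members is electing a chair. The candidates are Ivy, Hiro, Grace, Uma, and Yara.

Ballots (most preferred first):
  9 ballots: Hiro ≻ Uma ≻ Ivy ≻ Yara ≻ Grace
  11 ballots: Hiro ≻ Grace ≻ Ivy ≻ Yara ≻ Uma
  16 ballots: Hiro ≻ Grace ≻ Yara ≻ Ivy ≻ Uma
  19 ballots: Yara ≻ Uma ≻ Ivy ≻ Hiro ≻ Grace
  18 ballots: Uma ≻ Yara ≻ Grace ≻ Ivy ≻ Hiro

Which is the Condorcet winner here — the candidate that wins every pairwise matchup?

Yara

Yara vs Ivy: 53–20
Yara vs Hiro: 37–36
Yara vs Grace: 46–27
Yara vs Uma: 46–27
Yara beats every other candidate.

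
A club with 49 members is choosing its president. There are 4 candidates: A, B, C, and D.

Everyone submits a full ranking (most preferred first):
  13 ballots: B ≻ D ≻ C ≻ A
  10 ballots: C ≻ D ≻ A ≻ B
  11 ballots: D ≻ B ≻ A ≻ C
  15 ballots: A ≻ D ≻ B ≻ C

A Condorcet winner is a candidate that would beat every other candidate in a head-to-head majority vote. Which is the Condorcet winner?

D

D vs A: 34–15
D vs B: 36–13
D vs C: 39–10
D beats every other candidate.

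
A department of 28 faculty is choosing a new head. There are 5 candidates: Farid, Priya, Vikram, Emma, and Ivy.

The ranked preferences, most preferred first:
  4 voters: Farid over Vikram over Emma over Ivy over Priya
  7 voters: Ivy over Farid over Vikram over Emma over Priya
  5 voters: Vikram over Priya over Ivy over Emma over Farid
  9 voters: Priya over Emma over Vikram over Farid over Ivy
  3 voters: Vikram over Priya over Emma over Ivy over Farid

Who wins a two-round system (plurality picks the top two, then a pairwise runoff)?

Round 1 first-place votes: Farid 4, Priya 9, Vikram 8, Emma 0, Ivy 7. Priya and Vikram advance.
Runoff: Priya is ranked above Vikram on 9 ballots, Vikram above Priya on 19.

Vikram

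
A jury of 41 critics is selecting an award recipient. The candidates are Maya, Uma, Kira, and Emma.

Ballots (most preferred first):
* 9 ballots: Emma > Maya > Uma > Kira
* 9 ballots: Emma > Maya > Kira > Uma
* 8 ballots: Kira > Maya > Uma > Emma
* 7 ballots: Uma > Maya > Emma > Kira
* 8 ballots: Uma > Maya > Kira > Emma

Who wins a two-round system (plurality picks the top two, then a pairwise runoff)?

Round 1 first-place votes: Maya 0, Uma 15, Kira 8, Emma 18. Emma and Uma advance.
Runoff: Emma is ranked above Uma on 18 ballots, Uma above Emma on 23.

Uma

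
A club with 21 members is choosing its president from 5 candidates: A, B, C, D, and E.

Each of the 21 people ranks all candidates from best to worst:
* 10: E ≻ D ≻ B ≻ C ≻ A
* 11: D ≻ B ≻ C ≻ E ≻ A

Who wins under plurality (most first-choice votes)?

First-place votes: A 0, B 0, C 0, D 11, E 10.

D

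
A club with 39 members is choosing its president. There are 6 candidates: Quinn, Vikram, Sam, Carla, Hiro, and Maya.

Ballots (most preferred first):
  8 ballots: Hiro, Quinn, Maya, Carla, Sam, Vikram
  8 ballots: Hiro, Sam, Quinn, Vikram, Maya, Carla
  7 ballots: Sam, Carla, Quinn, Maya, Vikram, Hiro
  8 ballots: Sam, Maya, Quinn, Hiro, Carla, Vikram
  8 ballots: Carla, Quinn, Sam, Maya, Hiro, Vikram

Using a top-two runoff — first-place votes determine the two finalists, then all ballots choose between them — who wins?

Sam

Round 1 first-place votes: Quinn 0, Vikram 0, Sam 15, Carla 8, Hiro 16, Maya 0. Hiro and Sam advance.
Runoff: Hiro is ranked above Sam on 16 ballots, Sam above Hiro on 23.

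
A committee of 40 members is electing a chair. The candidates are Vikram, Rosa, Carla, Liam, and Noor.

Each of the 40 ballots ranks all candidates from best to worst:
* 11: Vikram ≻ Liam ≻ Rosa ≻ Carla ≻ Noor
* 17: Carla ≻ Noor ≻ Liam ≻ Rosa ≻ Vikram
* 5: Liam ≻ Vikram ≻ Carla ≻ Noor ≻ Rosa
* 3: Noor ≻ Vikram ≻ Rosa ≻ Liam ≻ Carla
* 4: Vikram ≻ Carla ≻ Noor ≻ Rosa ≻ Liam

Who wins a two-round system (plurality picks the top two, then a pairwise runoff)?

Vikram

Round 1 first-place votes: Vikram 15, Rosa 0, Carla 17, Liam 5, Noor 3. Carla and Vikram advance.
Runoff: Carla is ranked above Vikram on 17 ballots, Vikram above Carla on 23.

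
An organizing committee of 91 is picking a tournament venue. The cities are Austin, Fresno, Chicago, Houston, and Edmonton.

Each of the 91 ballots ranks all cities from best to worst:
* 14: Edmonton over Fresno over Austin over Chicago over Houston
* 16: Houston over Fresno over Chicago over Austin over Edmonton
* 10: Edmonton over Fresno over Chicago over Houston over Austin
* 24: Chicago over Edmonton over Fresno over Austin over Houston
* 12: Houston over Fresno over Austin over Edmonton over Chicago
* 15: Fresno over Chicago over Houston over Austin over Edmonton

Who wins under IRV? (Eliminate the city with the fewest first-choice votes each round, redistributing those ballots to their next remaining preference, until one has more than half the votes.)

Chicago

Round 1: Austin 0, Fresno 15, Chicago 24, Houston 28, Edmonton 24. Austin eliminated.
Round 2: Fresno 15, Chicago 24, Houston 28, Edmonton 24. Fresno eliminated.
Round 3: Chicago 39, Houston 28, Edmonton 24. Edmonton eliminated.
Round 4: Chicago 63, Houston 28. Chicago has a majority (≥46).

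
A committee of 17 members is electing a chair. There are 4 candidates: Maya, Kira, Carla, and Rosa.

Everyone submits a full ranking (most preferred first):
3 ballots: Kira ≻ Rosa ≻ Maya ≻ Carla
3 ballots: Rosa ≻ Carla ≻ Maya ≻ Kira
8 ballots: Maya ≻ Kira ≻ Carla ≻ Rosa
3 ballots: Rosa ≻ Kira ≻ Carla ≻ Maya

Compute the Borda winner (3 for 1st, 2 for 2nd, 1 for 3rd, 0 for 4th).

Kira

Maya: 3×1 + 3×1 + 8×3 + 3×0 = 30
Kira: 3×3 + 3×0 + 8×2 + 3×2 = 31
Carla: 3×0 + 3×2 + 8×1 + 3×1 = 17
Rosa: 3×2 + 3×3 + 8×0 + 3×3 = 24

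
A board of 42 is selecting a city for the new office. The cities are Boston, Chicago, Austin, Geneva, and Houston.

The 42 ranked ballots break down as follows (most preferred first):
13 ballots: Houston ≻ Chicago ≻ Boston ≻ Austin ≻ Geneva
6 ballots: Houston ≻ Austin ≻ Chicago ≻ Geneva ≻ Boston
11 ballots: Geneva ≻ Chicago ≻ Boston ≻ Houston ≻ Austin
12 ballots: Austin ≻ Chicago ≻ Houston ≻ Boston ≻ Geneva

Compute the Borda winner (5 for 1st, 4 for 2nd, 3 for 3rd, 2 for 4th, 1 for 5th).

Boston: 13×3 + 6×1 + 11×3 + 12×2 = 102
Chicago: 13×4 + 6×3 + 11×4 + 12×4 = 162
Austin: 13×2 + 6×4 + 11×1 + 12×5 = 121
Geneva: 13×1 + 6×2 + 11×5 + 12×1 = 92
Houston: 13×5 + 6×5 + 11×2 + 12×3 = 153

Chicago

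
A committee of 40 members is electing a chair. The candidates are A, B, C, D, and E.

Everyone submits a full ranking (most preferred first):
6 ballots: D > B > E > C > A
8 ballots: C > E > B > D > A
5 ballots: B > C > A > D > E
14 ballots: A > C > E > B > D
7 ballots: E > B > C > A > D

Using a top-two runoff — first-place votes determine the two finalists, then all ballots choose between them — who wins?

Round 1 first-place votes: A 14, B 5, C 8, D 6, E 7. A and C advance.
Runoff: A is ranked above C on 14 ballots, C above A on 26.

C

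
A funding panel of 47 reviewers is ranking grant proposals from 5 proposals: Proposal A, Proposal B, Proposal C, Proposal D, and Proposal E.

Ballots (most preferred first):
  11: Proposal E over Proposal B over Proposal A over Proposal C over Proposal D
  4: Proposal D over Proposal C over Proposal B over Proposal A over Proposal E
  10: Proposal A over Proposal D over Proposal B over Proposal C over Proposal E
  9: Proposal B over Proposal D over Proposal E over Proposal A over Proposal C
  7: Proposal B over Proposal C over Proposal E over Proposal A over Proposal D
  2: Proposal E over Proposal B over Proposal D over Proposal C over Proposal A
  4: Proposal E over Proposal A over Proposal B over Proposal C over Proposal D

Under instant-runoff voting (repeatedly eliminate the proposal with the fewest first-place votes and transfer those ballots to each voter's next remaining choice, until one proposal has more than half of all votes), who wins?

Round 1: Proposal A 10, Proposal B 16, Proposal C 0, Proposal D 4, Proposal E 17. Proposal C eliminated.
Round 2: Proposal A 10, Proposal B 16, Proposal D 4, Proposal E 17. Proposal D eliminated.
Round 3: Proposal A 10, Proposal B 20, Proposal E 17. Proposal A eliminated.
Round 4: Proposal B 30, Proposal E 17. Proposal B has a majority (≥24).

Proposal B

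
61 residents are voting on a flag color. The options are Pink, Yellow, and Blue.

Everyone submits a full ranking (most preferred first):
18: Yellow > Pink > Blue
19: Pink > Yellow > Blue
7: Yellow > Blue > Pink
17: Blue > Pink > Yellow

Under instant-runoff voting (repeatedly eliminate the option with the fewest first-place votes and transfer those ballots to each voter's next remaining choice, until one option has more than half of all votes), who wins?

Round 1: Pink 19, Yellow 25, Blue 17. Blue eliminated.
Round 2: Pink 36, Yellow 25. Pink has a majority (≥31).

Pink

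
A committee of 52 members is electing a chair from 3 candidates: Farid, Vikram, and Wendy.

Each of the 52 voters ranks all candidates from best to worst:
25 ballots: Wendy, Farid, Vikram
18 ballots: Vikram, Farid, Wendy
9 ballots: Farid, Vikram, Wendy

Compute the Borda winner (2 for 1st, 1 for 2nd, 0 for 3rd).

Farid

Farid: 25×1 + 18×1 + 9×2 = 61
Vikram: 25×0 + 18×2 + 9×1 = 45
Wendy: 25×2 + 18×0 + 9×0 = 50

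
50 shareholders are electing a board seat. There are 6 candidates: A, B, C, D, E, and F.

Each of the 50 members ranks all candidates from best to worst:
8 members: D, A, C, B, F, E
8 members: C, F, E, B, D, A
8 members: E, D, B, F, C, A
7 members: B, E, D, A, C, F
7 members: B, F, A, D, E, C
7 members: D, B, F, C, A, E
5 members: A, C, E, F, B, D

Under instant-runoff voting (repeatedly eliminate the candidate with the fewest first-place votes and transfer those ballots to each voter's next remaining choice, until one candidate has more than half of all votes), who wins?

Round 1: A 5, B 14, C 8, D 15, E 8, F 0. F eliminated.
Round 2: A 5, B 14, C 8, D 15, E 8. A eliminated.
Round 3: B 14, C 13, D 15, E 8. E eliminated.
Round 4: B 14, C 13, D 23. C eliminated.
Round 5: B 27, D 23. B has a majority (≥26).

B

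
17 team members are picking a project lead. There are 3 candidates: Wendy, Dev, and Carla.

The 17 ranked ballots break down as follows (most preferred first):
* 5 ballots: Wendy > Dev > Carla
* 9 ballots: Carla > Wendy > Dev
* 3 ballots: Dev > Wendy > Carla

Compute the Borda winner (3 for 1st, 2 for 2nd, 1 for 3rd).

Wendy

Wendy: 5×3 + 9×2 + 3×2 = 39
Dev: 5×2 + 9×1 + 3×3 = 28
Carla: 5×1 + 9×3 + 3×1 = 35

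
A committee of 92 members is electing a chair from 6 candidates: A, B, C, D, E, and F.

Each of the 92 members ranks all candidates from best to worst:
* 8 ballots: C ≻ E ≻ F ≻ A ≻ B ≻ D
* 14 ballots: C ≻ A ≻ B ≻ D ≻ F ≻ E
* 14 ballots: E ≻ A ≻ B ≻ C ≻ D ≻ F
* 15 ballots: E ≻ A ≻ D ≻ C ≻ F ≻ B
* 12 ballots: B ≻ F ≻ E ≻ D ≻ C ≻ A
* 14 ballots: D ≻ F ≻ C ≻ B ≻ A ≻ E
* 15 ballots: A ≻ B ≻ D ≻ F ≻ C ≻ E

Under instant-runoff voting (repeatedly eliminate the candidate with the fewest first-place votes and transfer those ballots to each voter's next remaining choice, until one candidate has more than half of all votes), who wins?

Round 1: A 15, B 12, C 22, D 14, E 29, F 0. F eliminated.
Round 2: A 15, B 12, C 22, D 14, E 29. B eliminated.
Round 3: A 15, C 22, D 14, E 41. D eliminated.
Round 4: A 15, C 36, E 41. A eliminated.
Round 5: C 51, E 41. C has a majority (≥47).

C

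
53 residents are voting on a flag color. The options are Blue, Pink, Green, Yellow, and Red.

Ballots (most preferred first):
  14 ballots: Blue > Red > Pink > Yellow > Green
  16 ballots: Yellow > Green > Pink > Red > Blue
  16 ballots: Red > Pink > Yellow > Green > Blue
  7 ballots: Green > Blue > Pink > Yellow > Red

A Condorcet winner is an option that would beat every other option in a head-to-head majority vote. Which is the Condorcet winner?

Red vs Blue: 32–21
Red vs Pink: 30–23
Red vs Green: 30–23
Red vs Yellow: 30–23
Red beats every other option.

Red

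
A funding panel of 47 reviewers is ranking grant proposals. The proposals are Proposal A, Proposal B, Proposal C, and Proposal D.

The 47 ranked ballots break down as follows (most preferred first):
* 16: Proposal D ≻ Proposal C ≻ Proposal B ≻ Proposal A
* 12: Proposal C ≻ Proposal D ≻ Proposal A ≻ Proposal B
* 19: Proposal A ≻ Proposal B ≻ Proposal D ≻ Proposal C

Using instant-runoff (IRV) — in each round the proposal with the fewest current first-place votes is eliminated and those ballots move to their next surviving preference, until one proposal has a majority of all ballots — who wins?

Round 1: Proposal A 19, Proposal B 0, Proposal C 12, Proposal D 16. Proposal B eliminated.
Round 2: Proposal A 19, Proposal C 12, Proposal D 16. Proposal C eliminated.
Round 3: Proposal A 19, Proposal D 28. Proposal D has a majority (≥24).

Proposal D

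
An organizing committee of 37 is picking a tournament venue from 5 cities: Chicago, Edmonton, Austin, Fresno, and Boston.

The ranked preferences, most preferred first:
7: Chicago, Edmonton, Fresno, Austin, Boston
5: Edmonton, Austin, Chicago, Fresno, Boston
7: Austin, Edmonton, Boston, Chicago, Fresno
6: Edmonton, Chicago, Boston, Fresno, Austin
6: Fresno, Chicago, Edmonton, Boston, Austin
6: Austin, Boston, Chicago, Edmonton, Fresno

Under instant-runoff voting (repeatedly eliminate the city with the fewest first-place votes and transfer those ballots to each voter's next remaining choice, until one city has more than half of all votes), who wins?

Round 1: Chicago 7, Edmonton 11, Austin 13, Fresno 6, Boston 0. Boston eliminated.
Round 2: Chicago 7, Edmonton 11, Austin 13, Fresno 6. Fresno eliminated.
Round 3: Chicago 13, Edmonton 11, Austin 13. Edmonton eliminated.
Round 4: Chicago 19, Austin 18. Chicago has a majority (≥19).

Chicago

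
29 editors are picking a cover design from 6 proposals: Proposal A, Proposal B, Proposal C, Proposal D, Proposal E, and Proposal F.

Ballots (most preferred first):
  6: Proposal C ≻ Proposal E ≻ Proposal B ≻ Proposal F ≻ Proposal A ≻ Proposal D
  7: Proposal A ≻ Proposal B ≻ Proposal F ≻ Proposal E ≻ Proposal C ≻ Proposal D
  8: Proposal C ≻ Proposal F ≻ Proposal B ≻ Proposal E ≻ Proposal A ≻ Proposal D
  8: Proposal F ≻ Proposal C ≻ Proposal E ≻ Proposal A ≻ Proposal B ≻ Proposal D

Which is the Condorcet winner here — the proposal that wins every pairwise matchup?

Proposal F vs Proposal A: 22–7
Proposal F vs Proposal B: 16–13
Proposal F vs Proposal C: 15–14
Proposal F vs Proposal D: 29–0
Proposal F vs Proposal E: 23–6
Proposal F beats every other proposal.

Proposal F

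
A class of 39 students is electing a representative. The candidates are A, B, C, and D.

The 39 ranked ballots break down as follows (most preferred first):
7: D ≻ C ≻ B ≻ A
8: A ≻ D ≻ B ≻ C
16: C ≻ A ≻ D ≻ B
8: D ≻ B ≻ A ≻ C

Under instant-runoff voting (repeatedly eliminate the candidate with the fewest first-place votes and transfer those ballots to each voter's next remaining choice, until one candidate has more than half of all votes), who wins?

Round 1: A 8, B 0, C 16, D 15. B eliminated.
Round 2: A 8, C 16, D 15. A eliminated.
Round 3: C 16, D 23. D has a majority (≥20).

D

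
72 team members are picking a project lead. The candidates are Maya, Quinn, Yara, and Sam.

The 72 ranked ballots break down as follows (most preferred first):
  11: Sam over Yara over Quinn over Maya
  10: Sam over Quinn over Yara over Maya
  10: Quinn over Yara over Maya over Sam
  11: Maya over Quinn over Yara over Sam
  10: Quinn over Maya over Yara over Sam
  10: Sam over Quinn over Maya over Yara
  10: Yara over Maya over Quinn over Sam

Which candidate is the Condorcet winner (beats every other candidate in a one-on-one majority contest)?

Quinn

Quinn vs Maya: 51–21
Quinn vs Yara: 51–21
Quinn vs Sam: 41–31
Quinn beats every other candidate.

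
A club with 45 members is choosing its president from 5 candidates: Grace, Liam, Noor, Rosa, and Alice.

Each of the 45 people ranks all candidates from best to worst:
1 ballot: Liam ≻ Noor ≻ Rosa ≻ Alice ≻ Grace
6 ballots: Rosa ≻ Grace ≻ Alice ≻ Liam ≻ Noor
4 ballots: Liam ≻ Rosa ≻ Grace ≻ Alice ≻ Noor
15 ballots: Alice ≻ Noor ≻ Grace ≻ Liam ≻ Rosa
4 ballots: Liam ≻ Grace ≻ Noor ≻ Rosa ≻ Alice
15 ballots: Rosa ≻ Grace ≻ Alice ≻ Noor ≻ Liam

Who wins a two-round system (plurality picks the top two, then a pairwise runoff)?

Rosa

Round 1 first-place votes: Grace 0, Liam 9, Noor 0, Rosa 21, Alice 15. Rosa and Alice advance.
Runoff: Rosa is ranked above Alice on 30 ballots, Alice above Rosa on 15.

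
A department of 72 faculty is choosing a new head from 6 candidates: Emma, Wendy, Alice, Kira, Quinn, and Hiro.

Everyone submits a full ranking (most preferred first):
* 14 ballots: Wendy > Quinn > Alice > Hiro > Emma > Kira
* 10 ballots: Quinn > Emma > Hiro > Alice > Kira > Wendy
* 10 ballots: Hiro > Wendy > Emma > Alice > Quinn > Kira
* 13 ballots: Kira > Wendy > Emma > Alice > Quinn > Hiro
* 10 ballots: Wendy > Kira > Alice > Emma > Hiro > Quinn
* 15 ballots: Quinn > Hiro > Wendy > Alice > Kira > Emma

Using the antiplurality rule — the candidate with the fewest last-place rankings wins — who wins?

Last-place votes: Emma 15, Wendy 10, Alice 0, Kira 24, Quinn 10, Hiro 13.

Alice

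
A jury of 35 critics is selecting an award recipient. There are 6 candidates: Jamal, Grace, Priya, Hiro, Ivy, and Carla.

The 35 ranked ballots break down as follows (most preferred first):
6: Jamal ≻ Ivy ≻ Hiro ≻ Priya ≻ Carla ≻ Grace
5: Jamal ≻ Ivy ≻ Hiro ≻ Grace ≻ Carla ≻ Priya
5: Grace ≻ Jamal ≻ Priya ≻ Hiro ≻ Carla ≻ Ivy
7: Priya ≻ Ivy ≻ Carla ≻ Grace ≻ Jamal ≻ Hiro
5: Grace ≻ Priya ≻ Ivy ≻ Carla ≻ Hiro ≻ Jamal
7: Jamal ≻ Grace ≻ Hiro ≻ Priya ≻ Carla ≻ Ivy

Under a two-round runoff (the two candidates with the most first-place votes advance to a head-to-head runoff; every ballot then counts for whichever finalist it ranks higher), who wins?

Jamal

Round 1 first-place votes: Jamal 18, Grace 10, Priya 7, Hiro 0, Ivy 0, Carla 0. Jamal and Grace advance.
Runoff: Jamal is ranked above Grace on 18 ballots, Grace above Jamal on 17.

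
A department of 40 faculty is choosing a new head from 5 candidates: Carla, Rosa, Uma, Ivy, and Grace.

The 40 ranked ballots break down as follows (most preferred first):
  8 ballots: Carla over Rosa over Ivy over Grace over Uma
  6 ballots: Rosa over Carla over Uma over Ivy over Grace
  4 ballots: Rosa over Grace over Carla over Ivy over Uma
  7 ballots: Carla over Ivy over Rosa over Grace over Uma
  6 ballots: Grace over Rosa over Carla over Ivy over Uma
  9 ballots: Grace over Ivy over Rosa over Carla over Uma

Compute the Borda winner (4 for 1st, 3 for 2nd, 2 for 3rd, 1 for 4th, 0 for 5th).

Carla: 8×4 + 6×3 + 4×2 + 7×4 + 6×2 + 9×1 = 107
Rosa: 8×3 + 6×4 + 4×4 + 7×2 + 6×3 + 9×2 = 114
Uma: 8×0 + 6×2 + 4×0 + 7×0 + 6×0 + 9×0 = 12
Ivy: 8×2 + 6×1 + 4×1 + 7×3 + 6×1 + 9×3 = 80
Grace: 8×1 + 6×0 + 4×3 + 7×1 + 6×4 + 9×4 = 87

Rosa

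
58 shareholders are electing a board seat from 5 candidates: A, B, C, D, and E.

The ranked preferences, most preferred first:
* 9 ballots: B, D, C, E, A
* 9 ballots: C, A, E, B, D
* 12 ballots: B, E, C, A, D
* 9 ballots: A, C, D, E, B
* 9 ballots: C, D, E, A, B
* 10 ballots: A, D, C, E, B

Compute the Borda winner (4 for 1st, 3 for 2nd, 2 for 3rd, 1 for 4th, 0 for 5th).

C

A: 9×0 + 9×3 + 12×1 + 9×4 + 9×1 + 10×4 = 124
B: 9×4 + 9×1 + 12×4 + 9×0 + 9×0 + 10×0 = 93
C: 9×2 + 9×4 + 12×2 + 9×3 + 9×4 + 10×2 = 161
D: 9×3 + 9×0 + 12×0 + 9×2 + 9×3 + 10×3 = 102
E: 9×1 + 9×2 + 12×3 + 9×1 + 9×2 + 10×1 = 100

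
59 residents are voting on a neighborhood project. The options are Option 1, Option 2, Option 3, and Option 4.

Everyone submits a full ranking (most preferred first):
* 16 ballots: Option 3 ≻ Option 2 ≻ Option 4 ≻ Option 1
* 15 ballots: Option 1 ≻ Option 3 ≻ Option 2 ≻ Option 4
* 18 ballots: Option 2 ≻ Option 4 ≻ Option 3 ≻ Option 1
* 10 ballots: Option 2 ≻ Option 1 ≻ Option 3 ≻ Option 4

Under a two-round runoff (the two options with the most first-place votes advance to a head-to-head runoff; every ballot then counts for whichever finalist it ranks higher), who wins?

Option 3

Round 1 first-place votes: Option 1 15, Option 2 28, Option 3 16, Option 4 0. Option 2 and Option 3 advance.
Runoff: Option 2 is ranked above Option 3 on 28 ballots, Option 3 above Option 2 on 31.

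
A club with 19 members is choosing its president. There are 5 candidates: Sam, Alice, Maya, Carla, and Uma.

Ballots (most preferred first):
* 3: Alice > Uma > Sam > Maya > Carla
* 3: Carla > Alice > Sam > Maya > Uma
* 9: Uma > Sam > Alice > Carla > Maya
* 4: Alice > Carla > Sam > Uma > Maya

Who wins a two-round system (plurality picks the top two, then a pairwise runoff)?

Round 1 first-place votes: Sam 0, Alice 7, Maya 0, Carla 3, Uma 9. Uma and Alice advance.
Runoff: Uma is ranked above Alice on 9 ballots, Alice above Uma on 10.

Alice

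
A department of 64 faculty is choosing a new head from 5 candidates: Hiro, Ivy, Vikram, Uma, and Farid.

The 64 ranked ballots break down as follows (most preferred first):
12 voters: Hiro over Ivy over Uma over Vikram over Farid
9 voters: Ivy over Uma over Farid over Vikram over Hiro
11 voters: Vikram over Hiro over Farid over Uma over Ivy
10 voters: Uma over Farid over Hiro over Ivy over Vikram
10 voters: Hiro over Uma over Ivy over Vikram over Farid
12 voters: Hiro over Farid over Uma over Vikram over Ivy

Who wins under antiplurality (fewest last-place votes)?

Last-place votes: Hiro 9, Ivy 23, Vikram 10, Uma 0, Farid 22.

Uma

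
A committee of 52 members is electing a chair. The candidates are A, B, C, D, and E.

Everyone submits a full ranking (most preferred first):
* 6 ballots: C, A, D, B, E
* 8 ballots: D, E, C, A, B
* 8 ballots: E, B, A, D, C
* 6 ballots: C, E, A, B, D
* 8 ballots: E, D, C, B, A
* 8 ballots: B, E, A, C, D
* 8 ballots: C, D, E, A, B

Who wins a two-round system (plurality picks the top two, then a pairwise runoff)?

Round 1 first-place votes: A 0, B 8, C 20, D 8, E 16. C and E advance.
Runoff: C is ranked above E on 20 ballots, E above C on 32.

E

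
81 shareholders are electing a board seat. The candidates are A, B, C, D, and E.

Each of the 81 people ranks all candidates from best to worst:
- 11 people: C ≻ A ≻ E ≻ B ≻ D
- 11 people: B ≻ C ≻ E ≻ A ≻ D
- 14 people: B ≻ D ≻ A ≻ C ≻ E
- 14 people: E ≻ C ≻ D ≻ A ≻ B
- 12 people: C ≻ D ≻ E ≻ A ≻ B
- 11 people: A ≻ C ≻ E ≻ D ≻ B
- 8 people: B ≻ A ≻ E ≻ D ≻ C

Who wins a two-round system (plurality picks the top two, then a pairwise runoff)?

Round 1 first-place votes: A 11, B 33, C 23, D 0, E 14. B and C advance.
Runoff: B is ranked above C on 33 ballots, C above B on 48.

C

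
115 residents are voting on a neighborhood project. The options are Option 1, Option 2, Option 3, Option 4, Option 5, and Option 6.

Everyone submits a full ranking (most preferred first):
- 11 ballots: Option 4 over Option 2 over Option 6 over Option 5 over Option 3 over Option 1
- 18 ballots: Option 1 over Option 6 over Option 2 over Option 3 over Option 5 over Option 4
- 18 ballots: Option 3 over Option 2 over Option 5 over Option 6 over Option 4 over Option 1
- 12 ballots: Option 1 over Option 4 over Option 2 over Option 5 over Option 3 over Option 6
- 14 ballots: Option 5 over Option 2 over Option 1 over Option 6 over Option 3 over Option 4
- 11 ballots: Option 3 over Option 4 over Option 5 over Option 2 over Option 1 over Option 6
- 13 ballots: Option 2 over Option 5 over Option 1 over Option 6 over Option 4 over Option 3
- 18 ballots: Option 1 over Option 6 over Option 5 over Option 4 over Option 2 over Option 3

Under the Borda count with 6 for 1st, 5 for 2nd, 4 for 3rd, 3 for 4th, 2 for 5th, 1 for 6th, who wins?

Option 2

Option 1: 11×1 + 18×6 + 18×1 + 12×6 + 14×4 + 11×2 + 13×4 + 18×6 = 447
Option 2: 11×5 + 18×4 + 18×5 + 12×4 + 14×5 + 11×3 + 13×6 + 18×2 = 482
Option 3: 11×2 + 18×3 + 18×6 + 12×2 + 14×2 + 11×6 + 13×1 + 18×1 = 333
Option 4: 11×6 + 18×1 + 18×2 + 12×5 + 14×1 + 11×5 + 13×2 + 18×3 = 329
Option 5: 11×3 + 18×2 + 18×4 + 12×3 + 14×6 + 11×4 + 13×5 + 18×4 = 442
Option 6: 11×4 + 18×5 + 18×3 + 12×1 + 14×3 + 11×1 + 13×3 + 18×5 = 382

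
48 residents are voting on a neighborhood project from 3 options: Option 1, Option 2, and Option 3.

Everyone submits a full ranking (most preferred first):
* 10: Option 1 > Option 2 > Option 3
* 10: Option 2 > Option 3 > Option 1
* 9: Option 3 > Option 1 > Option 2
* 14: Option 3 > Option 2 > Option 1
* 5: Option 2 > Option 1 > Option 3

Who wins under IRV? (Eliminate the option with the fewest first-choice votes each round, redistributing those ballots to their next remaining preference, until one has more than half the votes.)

Option 2

Round 1: Option 1 10, Option 2 15, Option 3 23. Option 1 eliminated.
Round 2: Option 2 25, Option 3 23. Option 2 has a majority (≥25).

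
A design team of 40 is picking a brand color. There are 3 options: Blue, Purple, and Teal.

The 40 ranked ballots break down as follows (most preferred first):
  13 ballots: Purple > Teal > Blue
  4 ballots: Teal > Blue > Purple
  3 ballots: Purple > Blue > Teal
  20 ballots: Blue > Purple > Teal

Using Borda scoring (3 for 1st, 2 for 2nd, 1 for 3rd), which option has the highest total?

Purple

Blue: 13×1 + 4×2 + 3×2 + 20×3 = 87
Purple: 13×3 + 4×1 + 3×3 + 20×2 = 92
Teal: 13×2 + 4×3 + 3×1 + 20×1 = 61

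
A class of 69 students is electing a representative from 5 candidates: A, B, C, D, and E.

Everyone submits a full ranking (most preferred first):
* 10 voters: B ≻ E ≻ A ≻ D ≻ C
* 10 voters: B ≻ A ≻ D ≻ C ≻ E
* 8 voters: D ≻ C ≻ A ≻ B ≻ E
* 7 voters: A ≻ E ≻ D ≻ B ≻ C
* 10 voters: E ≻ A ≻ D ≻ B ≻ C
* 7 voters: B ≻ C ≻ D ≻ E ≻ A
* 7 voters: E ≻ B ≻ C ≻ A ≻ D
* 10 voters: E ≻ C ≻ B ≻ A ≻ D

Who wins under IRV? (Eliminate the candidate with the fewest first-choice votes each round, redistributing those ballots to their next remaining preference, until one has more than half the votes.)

B

Round 1: A 7, B 27, C 0, D 8, E 27. C eliminated.
Round 2: A 7, B 27, D 8, E 27. A eliminated.
Round 3: B 27, D 8, E 34. D eliminated.
Round 4: B 35, E 34. B has a majority (≥35).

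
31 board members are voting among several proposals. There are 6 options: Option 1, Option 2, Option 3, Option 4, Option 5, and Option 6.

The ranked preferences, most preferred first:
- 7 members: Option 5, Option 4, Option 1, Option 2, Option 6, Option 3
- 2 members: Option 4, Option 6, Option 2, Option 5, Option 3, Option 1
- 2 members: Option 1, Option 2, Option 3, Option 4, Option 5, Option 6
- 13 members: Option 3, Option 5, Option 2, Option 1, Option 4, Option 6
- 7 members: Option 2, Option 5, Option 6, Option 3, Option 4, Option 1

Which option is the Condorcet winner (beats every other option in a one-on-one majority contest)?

Option 5

Option 5 vs Option 1: 29–2
Option 5 vs Option 2: 20–11
Option 5 vs Option 3: 16–15
Option 5 vs Option 4: 27–4
Option 5 vs Option 6: 29–2
Option 5 beats every other option.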